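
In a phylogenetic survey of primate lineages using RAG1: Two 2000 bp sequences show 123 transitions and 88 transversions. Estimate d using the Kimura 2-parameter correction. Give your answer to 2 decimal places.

0.11

P = 123/2000 = 0.0615 and Q = 88/2000 = 0.044.
Under the Kimura two-parameter model, d = −½ ln(1 − 2P − Q) − ¼ ln(1 − 2Q).
1 − 2P − Q = 0.833, giving −½ ln(0.833) = 0.091361.
1 − 2Q = 0.912, giving −¼ ln(0.912) = 0.023029.
d = 0.091361 + 0.023029 = 0.114390.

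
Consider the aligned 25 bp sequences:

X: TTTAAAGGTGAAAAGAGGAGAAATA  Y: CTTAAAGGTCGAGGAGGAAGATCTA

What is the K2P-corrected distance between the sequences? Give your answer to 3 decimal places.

0.638

Of 25 sites, 7 differences are transitions and 3 are transversions, so P = 7/25 = 0.28 and Q = 3/25 = 0.12.
Under the Kimura two-parameter model, d = −½ ln(1 − 2P − Q) − ¼ ln(1 − 2Q).
1 − 2P − Q = 0.32, giving −½ ln(0.32) = 0.569717.
1 − 2Q = 0.76, giving −¼ ln(0.76) = 0.068609.
d = 0.569717 + 0.068609 = 0.638326.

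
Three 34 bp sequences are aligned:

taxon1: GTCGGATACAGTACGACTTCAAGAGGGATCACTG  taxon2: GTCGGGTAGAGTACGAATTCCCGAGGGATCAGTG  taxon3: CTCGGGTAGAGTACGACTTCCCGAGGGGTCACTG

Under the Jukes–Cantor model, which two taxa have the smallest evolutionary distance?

taxon2 and taxon3

taxon1–taxon2: 6/34 differ, p = 0.176, d = 0.201.
taxon1–taxon3: 6/34 differ, p = 0.176, d = 0.201.
taxon2–taxon3: 4/34 differ, p = 0.118, d = 0.128.
The smallest distance is between taxon2 and taxon3.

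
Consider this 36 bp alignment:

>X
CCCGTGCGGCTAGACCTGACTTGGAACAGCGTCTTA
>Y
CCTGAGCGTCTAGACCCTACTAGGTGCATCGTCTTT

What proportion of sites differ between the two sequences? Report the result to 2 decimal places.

0.28

The sequences differ at 10 of 36 positions (sites 3, 5, 9, 17, 18, 22, 25, 26, 29, 36).
p = 10/36 = 0.277777… ≈ 0.28 (to 2 d.p.).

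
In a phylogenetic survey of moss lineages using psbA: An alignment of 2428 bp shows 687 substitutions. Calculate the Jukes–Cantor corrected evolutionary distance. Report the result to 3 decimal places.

p = 687/2428 ≈ 0.282949.
d = −(3/4) ln(1 − 4p/3) = −0.75 ln(1 − 0.377265) = −0.75 ln(0.622735)
  = −0.75 × (-0.473634) = 0.355226 substitutions/site.

0.355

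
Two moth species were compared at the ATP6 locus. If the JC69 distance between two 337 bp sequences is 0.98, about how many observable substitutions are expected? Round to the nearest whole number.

Invert JC69: p = (3/4)(1 − e^(−4d/3)) = 0.75 × (1 − e^(-1.306667)) = 0.75 × (1 − 0.270721) = 0.546959.
Expected differing sites = pL ≈ 0.546959 × 337 = 184.325183 ≈ 184.

184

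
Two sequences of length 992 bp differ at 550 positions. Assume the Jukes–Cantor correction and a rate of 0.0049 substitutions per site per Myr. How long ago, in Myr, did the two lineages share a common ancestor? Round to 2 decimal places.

p = 550/992 ≈ 0.554435.
d = −(3/4) ln(1 − 4p/3) = −0.75 ln(1 − 0.739247) = −0.75 ln(0.260753)
  = −0.75 × (-1.344182) = 1.008137 substitutions/site.
Under a molecular clock d = 2μt, so t = d/(2μ) = 1.008137 / (2 × 0.0049) = 102.87 Myr.

102.87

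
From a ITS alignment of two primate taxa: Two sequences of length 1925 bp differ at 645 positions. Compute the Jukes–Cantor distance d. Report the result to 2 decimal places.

p = 645/1925 ≈ 0.335065.
d = −(3/4) ln(1 − 4p/3) = −0.75 ln(1 − 0.446753) = −0.75 ln(0.553247)
  = −0.75 × (-0.591951) = 0.443963 substitutions/site.

0.44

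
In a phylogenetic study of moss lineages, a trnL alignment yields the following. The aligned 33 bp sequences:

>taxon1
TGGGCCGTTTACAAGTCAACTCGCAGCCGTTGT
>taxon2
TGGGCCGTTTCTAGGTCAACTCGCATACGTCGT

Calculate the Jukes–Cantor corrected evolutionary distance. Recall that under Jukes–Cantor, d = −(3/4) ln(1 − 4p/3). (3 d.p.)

0.208

The sequences differ at 6 of 33 sites (11, 12, 14, 26, 27, 31), so p = 6/33 ≈ 0.181818.
d = −(3/4) ln(1 − 4p/3) = −0.75 ln(1 − 0.242424) = −0.75 ln(0.757576)
  = −0.75 × (-0.277631) = 0.208223 substitutions/site.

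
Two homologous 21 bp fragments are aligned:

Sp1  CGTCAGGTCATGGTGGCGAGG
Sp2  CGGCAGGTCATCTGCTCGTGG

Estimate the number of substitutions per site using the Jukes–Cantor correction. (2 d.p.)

The sequences differ at 7 of 21 sites (3, 12, 13, 14, 15, 16, 19), so p = 7/21 ≈ 0.333333.
d = −(3/4) ln(1 − 4p/3) = −0.75 ln(1 − 0.444444) = −0.75 ln(0.555556)
  = −0.75 × (-0.587786) = 0.440840 substitutions/site.

0.44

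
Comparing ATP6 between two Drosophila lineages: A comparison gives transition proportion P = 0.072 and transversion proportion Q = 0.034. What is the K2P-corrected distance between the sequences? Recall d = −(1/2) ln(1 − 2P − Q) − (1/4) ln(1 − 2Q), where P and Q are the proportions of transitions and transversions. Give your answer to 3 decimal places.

Under the Kimura two-parameter model, d = −½ ln(1 − 2P − Q) − ¼ ln(1 − 2Q).
1 − 2P − Q = 0.822, giving −½ ln(0.822) = 0.098007.
1 − 2Q = 0.932, giving −¼ ln(0.932) = 0.017606.
d = 0.098007 + 0.017606 = 0.115613.

0.116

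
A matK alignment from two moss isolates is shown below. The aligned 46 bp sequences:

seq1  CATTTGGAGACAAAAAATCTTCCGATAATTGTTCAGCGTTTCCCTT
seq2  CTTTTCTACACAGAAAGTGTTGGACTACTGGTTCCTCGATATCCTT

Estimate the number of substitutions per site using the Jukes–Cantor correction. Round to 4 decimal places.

0.5532

The sequences differ at 18 of 46 sites, so p = 18/46 ≈ 0.391304.
d = −(3/4) ln(1 − 4p/3) = −0.75 ln(1 − 0.521739) = −0.75 ln(0.478261)
  = −0.75 × (-0.737599) = 0.553199 substitutions/site.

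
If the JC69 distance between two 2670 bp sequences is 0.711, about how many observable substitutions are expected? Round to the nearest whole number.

Invert JC69: p = (3/4)(1 − e^(−4d/3)) = 0.75 × (1 − e^(-0.948)) = 0.75 × (1 − 0.387515) = 0.459364.
Expected differing sites = pL ≈ 0.459364 × 2670 = 1226.50188 ≈ 1227.

1227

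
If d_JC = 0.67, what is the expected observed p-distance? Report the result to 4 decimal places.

0.4430

p = (3/4)(1 − e^(−4d/3)) = 0.75 × (1 − e^(-0.893333)) = 0.75 × (1 − 0.409289) = 0.443033.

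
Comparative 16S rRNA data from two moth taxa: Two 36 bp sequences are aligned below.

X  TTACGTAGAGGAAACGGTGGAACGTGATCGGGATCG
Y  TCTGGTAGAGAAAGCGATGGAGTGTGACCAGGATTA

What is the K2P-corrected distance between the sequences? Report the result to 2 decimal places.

0.50

Of 36 sites, 10 differences are transitions and 2 are transversions, so P = 10/36 ≈ 0.277778 and Q = 2/36 ≈ 0.055556.
Under the Kimura two-parameter model, d = −½ ln(1 − 2P − Q) − ¼ ln(1 − 2Q).
1 − 2P − Q = 0.388888, giving −½ ln(0.388888) = 0.472232.
1 − 2Q = 0.888888, giving −¼ ln(0.888888) = 0.029446.
d = 0.472232 + 0.029446 = 0.501678.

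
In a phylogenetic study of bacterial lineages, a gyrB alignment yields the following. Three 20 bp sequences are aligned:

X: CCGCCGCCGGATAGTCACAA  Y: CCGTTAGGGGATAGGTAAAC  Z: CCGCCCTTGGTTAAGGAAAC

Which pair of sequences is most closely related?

Y and Z

X–Y: 9/20 differ, p = 0.450, d = 0.687.
X–Z: 9/20 differ, p = 0.450, d = 0.687.
Y–Z: 8/20 differ, p = 0.400, d = 0.572.
The smallest distance is between Y and Z.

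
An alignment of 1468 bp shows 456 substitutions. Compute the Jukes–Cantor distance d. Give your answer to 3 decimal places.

0.401

p = 456/1468 ≈ 0.310627.
d = −(3/4) ln(1 − 4p/3) = −0.75 ln(1 − 0.414169) = −0.75 ln(0.585831)
  = −0.75 × (-0.534724) = 0.401043 substitutions/site.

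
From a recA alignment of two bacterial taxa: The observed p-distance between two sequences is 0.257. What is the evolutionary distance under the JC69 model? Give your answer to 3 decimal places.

0.315

d = −(3/4) ln(1 − 4p/3) = −0.75 ln(1 − 0.342667) = −0.75 ln(0.657333)
  = −0.75 × (-0.419565) = 0.314674 substitutions/site.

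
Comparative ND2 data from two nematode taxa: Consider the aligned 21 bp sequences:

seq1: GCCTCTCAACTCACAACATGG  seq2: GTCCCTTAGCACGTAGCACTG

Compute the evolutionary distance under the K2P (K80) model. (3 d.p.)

Of 21 sites, 8 differences are transitions and 2 are transversions, so P = 8/21 ≈ 0.380952 and Q = 2/21 ≈ 0.095238.
Under the Kimura two-parameter model, d = −½ ln(1 − 2P − Q) − ¼ ln(1 − 2Q).
1 − 2P − Q = 0.142858, giving −½ ln(0.142858) = 0.972952.
1 − 2Q = 0.809524, giving −¼ ln(0.809524) = 0.052827.
d = 0.972952 + 0.052827 = 1.025779.

1.026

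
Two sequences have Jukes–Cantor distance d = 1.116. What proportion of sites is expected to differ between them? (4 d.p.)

p = (3/4)(1 − e^(−4d/3)) = 0.75 × (1 − e^(-1.488)) = 0.75 × (1 − 0.225824) = 0.580632.

0.5806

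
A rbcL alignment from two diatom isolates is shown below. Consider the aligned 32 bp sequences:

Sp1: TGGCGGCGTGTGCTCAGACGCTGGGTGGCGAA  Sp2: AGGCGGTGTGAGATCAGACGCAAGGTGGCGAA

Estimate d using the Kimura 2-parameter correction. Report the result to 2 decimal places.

Of 32 sites, 2 differences are transitions and 4 are transversions, so P = 2/32 = 0.0625 and Q = 4/32 = 0.125.
Under the Kimura two-parameter model, d = −½ ln(1 − 2P − Q) − ¼ ln(1 − 2Q).
1 − 2P − Q = 0.75, giving −½ ln(0.75) = 0.143841.
1 − 2Q = 0.75, giving −¼ ln(0.75) = 0.071921.
d = 0.143841 + 0.071921 = 0.215762.

0.22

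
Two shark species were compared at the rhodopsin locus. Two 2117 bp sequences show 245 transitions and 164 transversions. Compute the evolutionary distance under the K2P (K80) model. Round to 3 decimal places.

P = 245/2117 ≈ 0.11573 and Q = 164/2117 ≈ 0.077468.
Under the Kimura two-parameter model, d = −½ ln(1 − 2P − Q) − ¼ ln(1 − 2Q).
1 − 2P − Q = 0.691072, giving −½ ln(0.691072) = 0.184756.
1 − 2Q = 0.845064, giving −¼ ln(0.845064) = 0.042086.
d = 0.184756 + 0.042086 = 0.226842.

0.227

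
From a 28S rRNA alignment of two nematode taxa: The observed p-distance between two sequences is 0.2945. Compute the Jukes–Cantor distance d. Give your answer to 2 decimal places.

d = −(3/4) ln(1 − 4p/3) = −0.75 ln(1 − 0.392667) = −0.75 ln(0.607333)
  = −0.75 × (-0.498678) = 0.374009 substitutions/site.

0.37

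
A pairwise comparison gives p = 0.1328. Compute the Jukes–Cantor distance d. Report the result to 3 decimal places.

0.146

d = −(3/4) ln(1 − 4p/3) = −0.75 ln(1 − 0.177067) = −0.75 ln(0.822933)
  = −0.75 × (-0.194880) = 0.146160 substitutions/site.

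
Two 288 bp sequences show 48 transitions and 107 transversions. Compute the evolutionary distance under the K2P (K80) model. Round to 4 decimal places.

0.9499

P = 48/288 ≈ 0.166667 and Q = 107/288 ≈ 0.371528.
Under the Kimura two-parameter model, d = −½ ln(1 − 2P − Q) − ¼ ln(1 − 2Q).
1 − 2P − Q = 0.295138, giving −½ ln(0.295138) = 0.610156.
1 − 2Q = 0.256944, giving −¼ ln(0.256944) = 0.339724.
d = 0.610156 + 0.339724 = 0.949880.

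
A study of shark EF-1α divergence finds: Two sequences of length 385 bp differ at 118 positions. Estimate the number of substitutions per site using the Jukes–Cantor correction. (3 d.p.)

0.394

p = 118/385 ≈ 0.306494.
d = −(3/4) ln(1 − 4p/3) = −0.75 ln(1 − 0.408659) = −0.75 ln(0.591341)
  = −0.75 × (-0.525362) = 0.394022 substitutions/site.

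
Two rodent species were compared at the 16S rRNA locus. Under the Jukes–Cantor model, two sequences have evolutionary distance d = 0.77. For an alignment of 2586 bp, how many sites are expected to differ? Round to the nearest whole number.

Invert JC69: p = (3/4)(1 − e^(−4d/3)) = 0.75 × (1 − e^(-1.026667)) = 0.75 × (1 − 0.358199) = 0.481351.
Expected differing sites = pL ≈ 0.481351 × 2586 = 1244.773686 ≈ 1245.

1245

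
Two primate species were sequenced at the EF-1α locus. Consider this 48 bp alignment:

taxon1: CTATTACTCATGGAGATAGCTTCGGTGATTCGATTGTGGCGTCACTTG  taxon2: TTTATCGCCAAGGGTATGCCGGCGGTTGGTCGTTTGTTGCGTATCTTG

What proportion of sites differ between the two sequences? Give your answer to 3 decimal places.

0.417

The sequences differ at 20 of 48 positions.
p = 20/48 = 0.416666… ≈ 0.417 (to 3 d.p.).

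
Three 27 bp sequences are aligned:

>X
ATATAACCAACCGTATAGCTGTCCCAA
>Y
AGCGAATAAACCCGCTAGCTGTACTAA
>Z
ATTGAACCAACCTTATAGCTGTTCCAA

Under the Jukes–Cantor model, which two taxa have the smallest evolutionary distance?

X and Z

X–Y: 10/27 differ, p = 0.370, d = 0.511.
X–Z: 4/27 differ, p = 0.148, d = 0.165.
Y–Z: 9/27 differ, p = 0.333, d = 0.441.
The smallest distance is between X and Z.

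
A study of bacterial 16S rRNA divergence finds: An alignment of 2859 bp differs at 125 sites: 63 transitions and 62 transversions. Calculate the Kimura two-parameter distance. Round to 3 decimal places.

P = 63/2859 ≈ 0.022036 and Q = 62/2859 ≈ 0.021686.
Under the Kimura two-parameter model, d = −½ ln(1 − 2P − Q) − ¼ ln(1 − 2Q).
1 − 2P − Q = 0.934242, giving −½ ln(0.934242) = 0.034010.
1 − 2Q = 0.956628, giving −¼ ln(0.956628) = 0.011085.
d = 0.034010 + 0.011085 = 0.045095.

0.045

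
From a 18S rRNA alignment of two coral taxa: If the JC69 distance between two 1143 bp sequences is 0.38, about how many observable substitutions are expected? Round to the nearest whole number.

Invert JC69: p = (3/4)(1 − e^(−4d/3)) = 0.75 × (1 − e^(-0.506667)) = 0.75 × (1 − 0.602500) = 0.298125.
Expected differing sites = pL ≈ 0.298125 × 1143 = 340.756875 ≈ 341.

341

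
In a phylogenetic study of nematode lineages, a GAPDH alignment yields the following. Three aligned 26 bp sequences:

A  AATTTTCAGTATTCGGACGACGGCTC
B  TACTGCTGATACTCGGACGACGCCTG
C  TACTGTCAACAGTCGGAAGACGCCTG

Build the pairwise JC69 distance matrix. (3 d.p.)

d(A,B) = 0.539, d(A,C) = 0.464, d(B,C) = 0.276

A–B: 10/26 sites differ → p ≈ 0.384615, d = −0.75 ln(1 − 0.51282) = 0.539341 ≈ 0.539.
A–C: 9/26 sites differ → p ≈ 0.346154, d = −0.75 ln(1 − 0.461539) = 0.464280 ≈ 0.464.
B–C: 6/26 sites differ → p ≈ 0.230769, d = −0.75 ln(1 − 0.307692) = 0.275793 ≈ 0.276.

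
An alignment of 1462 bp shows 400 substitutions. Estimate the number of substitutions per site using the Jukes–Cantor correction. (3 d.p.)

p = 400/1462 ≈ 0.273598.
d = −(3/4) ln(1 − 4p/3) = −0.75 ln(1 − 0.364797) = −0.75 ln(0.635203)
  = −0.75 × (-0.453811) = 0.340358 substitutions/site.

0.340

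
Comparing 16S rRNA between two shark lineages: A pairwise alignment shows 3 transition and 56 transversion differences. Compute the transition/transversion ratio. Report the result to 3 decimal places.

R = 3/56 = 0.053571… ≈ 0.054 (to 3 d.p.).

0.054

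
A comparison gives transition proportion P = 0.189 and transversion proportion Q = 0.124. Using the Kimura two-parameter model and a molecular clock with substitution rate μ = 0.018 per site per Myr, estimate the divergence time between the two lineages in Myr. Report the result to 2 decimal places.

Under the Kimura two-parameter model, d = −½ ln(1 − 2P − Q) − ¼ ln(1 − 2Q).
1 − 2P − Q = 0.498, giving −½ ln(0.498) = 0.348578.
1 − 2Q = 0.752, giving −¼ ln(0.752) = 0.071255.
d = 0.348578 + 0.071255 = 0.419833.
Under a molecular clock d = 2μt, so t = d/(2μ) = 0.419833 / (2 × 0.018) = 11.66 Myr.

11.66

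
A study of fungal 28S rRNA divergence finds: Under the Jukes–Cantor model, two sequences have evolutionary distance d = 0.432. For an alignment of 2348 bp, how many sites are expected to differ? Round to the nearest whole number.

Invert JC69: p = (3/4)(1 − e^(−4d/3)) = 0.75 × (1 − e^(-0.576)) = 0.75 × (1 − 0.562142) = 0.328394.
Expected differing sites = pL ≈ 0.328394 × 2348 = 771.069112 ≈ 771.

771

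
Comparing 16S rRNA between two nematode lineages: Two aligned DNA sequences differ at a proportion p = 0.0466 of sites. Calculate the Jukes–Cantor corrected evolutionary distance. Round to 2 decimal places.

0.05

d = −(3/4) ln(1 − 4p/3) = −0.75 ln(1 − 0.062133) = −0.75 ln(0.937867)
  = −0.75 × (-0.064147) = 0.048110 substitutions/site.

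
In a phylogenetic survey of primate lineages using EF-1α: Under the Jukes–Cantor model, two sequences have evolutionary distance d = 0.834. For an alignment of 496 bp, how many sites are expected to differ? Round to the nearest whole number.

250

Invert JC69: p = (3/4)(1 − e^(−4d/3)) = 0.75 × (1 − e^(-1.112)) = 0.75 × (1 − 0.328901) = 0.503324.
Expected differing sites = pL ≈ 0.503324 × 496 = 249.648704 ≈ 250.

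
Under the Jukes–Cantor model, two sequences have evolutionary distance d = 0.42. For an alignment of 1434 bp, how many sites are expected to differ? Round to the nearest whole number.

461

Invert JC69: p = (3/4)(1 − e^(−4d/3)) = 0.75 × (1 − e^(-0.56)) = 0.75 × (1 − 0.571209) = 0.321593.
Expected differing sites = pL ≈ 0.321593 × 1434 = 461.164362 ≈ 461.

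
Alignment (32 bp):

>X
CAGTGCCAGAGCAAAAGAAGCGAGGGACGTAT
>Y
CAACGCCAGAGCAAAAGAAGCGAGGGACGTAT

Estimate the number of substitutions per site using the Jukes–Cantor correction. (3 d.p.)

The sequences differ at 2 of 32 sites (3, 4), so p = 2/32 = 0.0625.
d = −(3/4) ln(1 − 4p/3) = −0.75 ln(1 − 0.083333) = −0.75 ln(0.916667)
  = −0.75 × (-0.087011) = 0.065258 substitutions/site.

0.065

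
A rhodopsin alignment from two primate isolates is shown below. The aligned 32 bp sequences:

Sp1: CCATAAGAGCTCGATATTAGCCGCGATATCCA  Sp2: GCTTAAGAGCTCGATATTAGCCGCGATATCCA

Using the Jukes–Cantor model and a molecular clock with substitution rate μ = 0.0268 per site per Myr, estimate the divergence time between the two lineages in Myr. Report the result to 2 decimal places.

The sequences differ at 2 of 32 sites (1, 3), so p = 2/32 = 0.0625.
d = −(3/4) ln(1 − 4p/3) = −0.75 ln(1 − 0.083333) = −0.75 ln(0.916667)
  = −0.75 × (-0.087011) = 0.065258 substitutions/site.
Under a molecular clock d = 2μt, so t = d/(2μ) = 0.065258 / (2 × 0.0268) = 1.22 Myr.

1.22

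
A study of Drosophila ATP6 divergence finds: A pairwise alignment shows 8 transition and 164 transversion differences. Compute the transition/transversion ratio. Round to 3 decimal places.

R = 8/164 = 0.048780… ≈ 0.049 (to 3 d.p.).

0.049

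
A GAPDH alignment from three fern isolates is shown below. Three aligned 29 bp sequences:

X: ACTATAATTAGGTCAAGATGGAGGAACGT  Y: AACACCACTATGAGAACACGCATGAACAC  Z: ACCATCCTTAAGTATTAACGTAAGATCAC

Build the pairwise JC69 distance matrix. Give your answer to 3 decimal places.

d(X,Y) = 0.774, d(X,Z) = 0.774, d(Y,Z) = 0.683

X–Y: 14/29 sites differ → p ≈ 0.482759, d = −0.75 ln(1 − 0.643679) = 0.773942 ≈ 0.774.
X–Z: 14/29 sites differ → p ≈ 0.482759, d = −0.75 ln(1 − 0.643679) = 0.773942 ≈ 0.774.
Y–Z: 13/29 sites differ → p ≈ 0.448276, d = −0.75 ln(1 − 0.597701) = 0.682920 ≈ 0.683.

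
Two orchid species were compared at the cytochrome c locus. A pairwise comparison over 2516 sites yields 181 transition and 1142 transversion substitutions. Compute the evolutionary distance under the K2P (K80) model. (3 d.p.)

P = 181/2516 ≈ 0.07194 and Q = 1142/2516 ≈ 0.453895.
Under the Kimura two-parameter model, d = −½ ln(1 − 2P − Q) − ¼ ln(1 − 2Q).
1 − 2P − Q = 0.402225, giving −½ ln(0.402225) = 0.455372.
1 − 2Q = 0.09221, giving −¼ ln(0.09221) = 0.595922.
d = 0.455372 + 0.595922 = 1.051294.

1.051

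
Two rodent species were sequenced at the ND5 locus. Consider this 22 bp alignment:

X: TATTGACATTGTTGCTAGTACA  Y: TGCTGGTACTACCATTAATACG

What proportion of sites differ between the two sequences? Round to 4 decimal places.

0.5455

The sequences differ at 12 of 22 positions.
p = 12/22 = 0.545454… ≈ 0.5455 (to 4 d.p.).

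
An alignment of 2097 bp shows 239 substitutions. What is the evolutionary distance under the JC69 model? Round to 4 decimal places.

p = 239/2097 ≈ 0.113972.
d = −(3/4) ln(1 − 4p/3) = −0.75 ln(1 − 0.151963) = −0.75 ln(0.848037)
  = −0.75 × (-0.164831) = 0.123623 substitutions/site.

0.1236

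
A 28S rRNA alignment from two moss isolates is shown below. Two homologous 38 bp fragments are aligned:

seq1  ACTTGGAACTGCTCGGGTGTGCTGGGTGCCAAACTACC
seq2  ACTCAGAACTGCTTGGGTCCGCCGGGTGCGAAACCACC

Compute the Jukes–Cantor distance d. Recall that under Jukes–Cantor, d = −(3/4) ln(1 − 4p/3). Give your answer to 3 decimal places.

0.247

The sequences differ at 8 of 38 sites (4, 5, 14, 19, 20, 23, 30, 35), so p = 8/38 ≈ 0.210526.
d = −(3/4) ln(1 − 4p/3) = −0.75 ln(1 − 0.280701) = −0.75 ln(0.719299)
  = −0.75 × (-0.329478) = 0.247109 substitutions/site.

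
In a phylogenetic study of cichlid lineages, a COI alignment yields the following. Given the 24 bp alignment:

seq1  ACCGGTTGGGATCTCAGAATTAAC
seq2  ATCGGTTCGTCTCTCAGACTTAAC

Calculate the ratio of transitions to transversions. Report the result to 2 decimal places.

Transitions are A↔G and C↔T; transversions are all other mismatches.
Transitions: 1. Transversions: 4.
R = 1/4 = 0.25.

0.25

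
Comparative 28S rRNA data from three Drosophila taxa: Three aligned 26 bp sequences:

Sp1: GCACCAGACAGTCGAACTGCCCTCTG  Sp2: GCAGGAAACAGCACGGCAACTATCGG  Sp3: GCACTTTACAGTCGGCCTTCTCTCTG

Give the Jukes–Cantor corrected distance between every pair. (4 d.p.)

Sp1–Sp2: 13/26 sites differ → p = 0.5, d = −0.75 ln(1 − 0.666667) = 0.823960 ≈ 0.8240.
Sp1–Sp3: 7/26 sites differ → p ≈ 0.269231, d = −0.75 ln(1 − 0.358975) = 0.333515 ≈ 0.3335.
Sp2–Sp3: 12/26 sites differ → p ≈ 0.461538, d = −0.75 ln(1 − 0.615384) = 0.716632 ≈ 0.7166.

d(Sp1,Sp2) = 0.8240, d(Sp1,Sp3) = 0.3335, d(Sp2,Sp3) = 0.7166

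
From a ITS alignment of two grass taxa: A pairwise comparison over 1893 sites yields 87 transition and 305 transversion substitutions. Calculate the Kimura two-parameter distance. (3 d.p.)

P = 87/1893 ≈ 0.045959 and Q = 305/1893 ≈ 0.16112.
Under the Kimura two-parameter model, d = −½ ln(1 − 2P − Q) − ¼ ln(1 − 2Q).
1 − 2P − Q = 0.746962, giving −½ ln(0.746962) = 0.145870.
1 − 2Q = 0.67776, giving −¼ ln(0.67776) = 0.097241.
d = 0.145870 + 0.097241 = 0.243111.

0.243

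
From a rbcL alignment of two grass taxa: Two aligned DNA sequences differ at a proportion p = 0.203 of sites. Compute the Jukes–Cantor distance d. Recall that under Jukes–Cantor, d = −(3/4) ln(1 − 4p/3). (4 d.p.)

0.2367

d = −(3/4) ln(1 − 4p/3) = −0.75 ln(1 − 0.270667) = −0.75 ln(0.729333)
  = −0.75 × (-0.315625) = 0.236719 substitutions/site.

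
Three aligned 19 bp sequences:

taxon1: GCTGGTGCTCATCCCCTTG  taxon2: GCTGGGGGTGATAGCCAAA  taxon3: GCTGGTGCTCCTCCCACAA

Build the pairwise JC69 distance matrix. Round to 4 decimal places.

d(taxon1,taxon2) = 0.6181, d(taxon1,taxon3) = 0.3241, d(taxon2,taxon3) = 0.6181

taxon1–taxon2: 8/19 sites differ → p ≈ 0.421053, d = −0.75 ln(1 − 0.561404) = 0.618132 ≈ 0.6181.
taxon1–taxon3: 5/19 sites differ → p ≈ 0.263158, d = −0.75 ln(1 − 0.350877) = 0.324100 ≈ 0.3241.
taxon2–taxon3: 8/19 sites differ → p ≈ 0.421053, d = −0.75 ln(1 − 0.561404) = 0.618132 ≈ 0.6181.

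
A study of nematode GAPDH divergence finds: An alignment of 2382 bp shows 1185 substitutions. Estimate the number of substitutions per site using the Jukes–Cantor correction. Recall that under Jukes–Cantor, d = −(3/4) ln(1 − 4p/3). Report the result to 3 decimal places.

0.816

p = 1185/2382 ≈ 0.497481.
d = −(3/4) ln(1 − 4p/3) = −0.75 ln(1 − 0.663308) = −0.75 ln(0.336692)
  = −0.75 × (-1.088587) = 0.816440 substitutions/site.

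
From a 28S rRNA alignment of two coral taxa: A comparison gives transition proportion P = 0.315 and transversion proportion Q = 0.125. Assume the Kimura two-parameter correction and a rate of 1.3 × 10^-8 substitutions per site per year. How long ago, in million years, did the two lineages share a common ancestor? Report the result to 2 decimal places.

Under the Kimura two-parameter model, d = −½ ln(1 − 2P − Q) − ¼ ln(1 − 2Q).
1 − 2P − Q = 0.245, giving −½ ln(0.245) = 0.703249.
1 − 2Q = 0.75, giving −¼ ln(0.75) = 0.071921.
d = 0.703249 + 0.071921 = 0.775170.
Under a molecular clock d = 2μt, so t = d/(2μ) = 0.775170 / (2 × 1.3 × 10^-8) = 29.81 million years.

29.81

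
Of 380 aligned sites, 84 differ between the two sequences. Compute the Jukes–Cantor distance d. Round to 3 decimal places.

0.262

p = 84/380 ≈ 0.221053.
d = −(3/4) ln(1 − 4p/3) = −0.75 ln(1 − 0.294737) = −0.75 ln(0.705263)
  = −0.75 × (-0.349184) = 0.261888 substitutions/site.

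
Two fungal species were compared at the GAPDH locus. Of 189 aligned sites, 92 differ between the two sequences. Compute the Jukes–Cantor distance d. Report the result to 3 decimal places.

0.785

p = 92/189 ≈ 0.486772.
d = −(3/4) ln(1 − 4p/3) = −0.75 ln(1 − 0.649029) = −0.75 ln(0.350971)
  = −0.75 × (-1.047052) = 0.785289 substitutions/site.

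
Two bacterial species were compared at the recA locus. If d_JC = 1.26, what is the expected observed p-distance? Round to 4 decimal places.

0.6102

p = (3/4)(1 − e^(−4d/3)) = 0.75 × (1 − e^(-1.68)) = 0.75 × (1 − 0.186374) = 0.610220.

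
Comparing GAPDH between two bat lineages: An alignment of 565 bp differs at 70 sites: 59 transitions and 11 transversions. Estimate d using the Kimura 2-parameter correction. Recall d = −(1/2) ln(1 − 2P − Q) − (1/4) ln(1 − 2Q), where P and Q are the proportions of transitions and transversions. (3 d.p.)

0.140

P = 59/565 ≈ 0.104425 and Q = 11/565 ≈ 0.019469.
Under the Kimura two-parameter model, d = −½ ln(1 − 2P − Q) − ¼ ln(1 − 2Q).
1 − 2P − Q = 0.771681, giving −½ ln(0.771681) = 0.129592.
1 − 2Q = 0.961062, giving −¼ ln(0.961062) = 0.009929.
d = 0.129592 + 0.009929 = 0.139521.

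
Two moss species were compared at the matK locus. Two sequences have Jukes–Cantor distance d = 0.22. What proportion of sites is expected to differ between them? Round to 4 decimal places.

p = (3/4)(1 − e^(−4d/3)) = 0.75 × (1 − e^(-0.293333)) = 0.75 × (1 − 0.745774) = 0.190670.

0.1907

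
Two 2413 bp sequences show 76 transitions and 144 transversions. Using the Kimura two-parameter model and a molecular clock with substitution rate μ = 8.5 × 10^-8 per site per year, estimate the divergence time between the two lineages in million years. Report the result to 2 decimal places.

P = 76/2413 ≈ 0.031496 and Q = 144/2413 ≈ 0.059677.
Under the Kimura two-parameter model, d = −½ ln(1 − 2P − Q) − ¼ ln(1 − 2Q).
1 − 2P − Q = 0.877331, giving −½ ln(0.877331) = 0.065435.
1 − 2Q = 0.880646, giving −¼ ln(0.880646) = 0.031775.
d = 0.065435 + 0.031775 = 0.097210.
Under a molecular clock d = 2μt, so t = d/(2μ) = 0.097210 / (2 × 8.5 × 10^-8) = 0.57 million years.

0.57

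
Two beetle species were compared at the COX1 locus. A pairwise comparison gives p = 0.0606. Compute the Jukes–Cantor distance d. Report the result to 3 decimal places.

d = −(3/4) ln(1 − 4p/3) = −0.75 ln(1 − 0.0808) = −0.75 ln(0.9192)
  = −0.75 × (-0.084252) = 0.063189 substitutions/site.

0.063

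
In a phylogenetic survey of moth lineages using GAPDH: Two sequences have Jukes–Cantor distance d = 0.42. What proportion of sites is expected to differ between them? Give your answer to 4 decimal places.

0.3216

p = (3/4)(1 − e^(−4d/3)) = 0.75 × (1 − e^(-0.56)) = 0.75 × (1 − 0.571209) = 0.321593.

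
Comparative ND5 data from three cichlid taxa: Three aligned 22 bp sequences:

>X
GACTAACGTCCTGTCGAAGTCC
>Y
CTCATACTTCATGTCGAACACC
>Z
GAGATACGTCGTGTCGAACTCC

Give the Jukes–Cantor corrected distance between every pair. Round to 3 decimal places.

d(X,Y) = 0.497, d(X,Z) = 0.271, d(Y,Z) = 0.339

X–Y: 8/22 sites differ → p ≈ 0.363636, d = −0.75 ln(1 − 0.484848) = 0.497470 ≈ 0.497.
X–Z: 5/22 sites differ → p ≈ 0.227273, d = −0.75 ln(1 − 0.303031) = 0.270761 ≈ 0.271.
Y–Z: 6/22 sites differ → p ≈ 0.272727, d = −0.75 ln(1 − 0.363636) = 0.338988 ≈ 0.339.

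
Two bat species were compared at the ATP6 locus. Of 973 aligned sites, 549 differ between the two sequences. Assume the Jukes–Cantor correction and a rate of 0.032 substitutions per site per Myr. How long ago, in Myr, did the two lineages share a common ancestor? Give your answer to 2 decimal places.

p = 549/973 ≈ 0.564234.
d = −(3/4) ln(1 − 4p/3) = −0.75 ln(1 − 0.752312) = −0.75 ln(0.247688)
  = −0.75 × (-1.395585) = 1.046689 substitutions/site.
Under a molecular clock d = 2μt, so t = d/(2μ) = 1.046689 / (2 × 0.032) = 16.35 Myr.

16.35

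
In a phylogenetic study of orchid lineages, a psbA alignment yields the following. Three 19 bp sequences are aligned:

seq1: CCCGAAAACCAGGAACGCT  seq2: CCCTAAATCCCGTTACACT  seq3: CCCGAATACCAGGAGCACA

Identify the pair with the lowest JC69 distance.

seq1–seq2: 6/19 differ, p = 0.316, d = 0.410.
seq1–seq3: 4/19 differ, p = 0.211, d = 0.247.
seq2–seq3: 8/19 differ, p = 0.421, d = 0.618.
The smallest distance is between seq1 and seq3.

seq1 and seq3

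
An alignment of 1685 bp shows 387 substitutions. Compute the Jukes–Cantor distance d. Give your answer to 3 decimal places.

0.274

p = 387/1685 ≈ 0.229674.
d = −(3/4) ln(1 − 4p/3) = −0.75 ln(1 − 0.306232) = −0.75 ln(0.693768)
  = −0.75 × (-0.365618) = 0.274214 substitutions/site.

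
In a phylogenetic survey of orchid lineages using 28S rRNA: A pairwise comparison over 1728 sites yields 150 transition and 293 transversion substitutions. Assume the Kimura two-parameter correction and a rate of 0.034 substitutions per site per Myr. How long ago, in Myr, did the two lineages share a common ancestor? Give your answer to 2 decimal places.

4.61

P = 150/1728 ≈ 0.086806 and Q = 293/1728 ≈ 0.16956.
Under the Kimura two-parameter model, d = −½ ln(1 − 2P − Q) − ¼ ln(1 − 2Q).
1 − 2P − Q = 0.656828, giving −½ ln(0.656828) = 0.210167.
1 − 2Q = 0.66088, giving −¼ ln(0.66088) = 0.103546.
d = 0.210167 + 0.103546 = 0.313713.
Under a molecular clock d = 2μt, so t = d/(2μ) = 0.313713 / (2 × 0.034) = 4.61 Myr.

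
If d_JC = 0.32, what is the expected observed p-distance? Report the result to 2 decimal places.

0.26

p = (3/4)(1 − e^(−4d/3)) = 0.75 × (1 − e^(-0.426667)) = 0.75 × (1 − 0.652681) = 0.260489.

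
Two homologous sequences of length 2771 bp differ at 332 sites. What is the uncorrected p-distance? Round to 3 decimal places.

0.120

p = 332/2771 = 0.119812… ≈ 0.120 (to 3 d.p.).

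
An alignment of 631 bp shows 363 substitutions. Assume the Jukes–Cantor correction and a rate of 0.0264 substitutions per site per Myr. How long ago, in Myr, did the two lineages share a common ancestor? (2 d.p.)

p = 363/631 ≈ 0.575277.
d = −(3/4) ln(1 − 4p/3) = −0.75 ln(1 − 0.767036) = −0.75 ln(0.232964)
  = −0.75 × (-1.456871) = 1.092653 substitutions/site.
Under a molecular clock d = 2μt, so t = d/(2μ) = 1.092653 / (2 × 0.0264) = 20.69 Myr.

20.69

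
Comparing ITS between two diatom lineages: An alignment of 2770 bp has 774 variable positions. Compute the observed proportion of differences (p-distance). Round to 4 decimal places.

0.2794

p = 774/2770 = 0.279422… ≈ 0.2794 (to 4 d.p.).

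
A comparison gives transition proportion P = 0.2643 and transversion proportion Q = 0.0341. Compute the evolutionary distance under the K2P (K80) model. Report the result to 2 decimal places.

0.43

Under the Kimura two-parameter model, d = −½ ln(1 − 2P − Q) − ¼ ln(1 − 2Q).
1 − 2P − Q = 0.4373, giving −½ ln(0.4373) = 0.413568.
1 − 2Q = 0.9318, giving −¼ ln(0.9318) = 0.017659.
d = 0.413568 + 0.017659 = 0.431227.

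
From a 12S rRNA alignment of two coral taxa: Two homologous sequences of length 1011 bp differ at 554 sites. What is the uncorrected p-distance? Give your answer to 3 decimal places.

0.548

p = 554/1011 = 0.547972… ≈ 0.548 (to 3 d.p.).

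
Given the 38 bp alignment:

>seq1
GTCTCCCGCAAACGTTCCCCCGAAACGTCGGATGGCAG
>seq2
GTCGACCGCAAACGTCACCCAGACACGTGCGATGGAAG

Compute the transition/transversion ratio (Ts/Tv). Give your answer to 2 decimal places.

Transitions are A↔G and C↔T; transversions are all other mismatches.
Transitions: 1. Transversions: 8.
R = 1/8 = 0.125 ≈ 0.13 (to 2 d.p.).

0.13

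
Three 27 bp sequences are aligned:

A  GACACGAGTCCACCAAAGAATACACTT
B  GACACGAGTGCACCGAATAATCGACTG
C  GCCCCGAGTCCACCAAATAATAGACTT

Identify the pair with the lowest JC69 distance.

A and C

A–B: 6/27 differ, p = 0.222, d = 0.264.
A–C: 4/27 differ, p = 0.148, d = 0.165.
B–C: 6/27 differ, p = 0.222, d = 0.264.
The smallest distance is between A and C.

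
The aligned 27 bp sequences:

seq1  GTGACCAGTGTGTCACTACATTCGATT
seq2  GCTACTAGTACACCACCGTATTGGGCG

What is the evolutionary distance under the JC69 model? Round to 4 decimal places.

The sequences differ at 14 of 27 sites, so p = 14/27 ≈ 0.518519.
d = −(3/4) ln(1 − 4p/3) = −0.75 ln(1 − 0.691359) = −0.75 ln(0.308641)
  = −0.75 × (-1.175576) = 0.881682 substitutions/site.

0.8817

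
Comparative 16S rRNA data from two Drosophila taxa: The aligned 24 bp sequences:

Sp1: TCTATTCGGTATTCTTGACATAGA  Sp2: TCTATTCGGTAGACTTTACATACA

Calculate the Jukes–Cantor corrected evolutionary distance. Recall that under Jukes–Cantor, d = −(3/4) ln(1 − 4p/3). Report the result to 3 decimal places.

0.188

The sequences differ at 4 of 24 sites (12, 13, 17, 23), so p = 4/24 ≈ 0.166667.
d = −(3/4) ln(1 − 4p/3) = −0.75 ln(1 − 0.222223) = −0.75 ln(0.777777)
  = −0.75 × (-0.251315) = 0.188486 substitutions/site.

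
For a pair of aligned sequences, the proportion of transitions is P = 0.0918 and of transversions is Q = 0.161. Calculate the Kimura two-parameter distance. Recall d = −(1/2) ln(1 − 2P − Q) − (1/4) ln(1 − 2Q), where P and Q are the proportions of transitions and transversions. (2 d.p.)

0.31

Under the Kimura two-parameter model, d = −½ ln(1 − 2P − Q) − ¼ ln(1 − 2Q).
1 − 2P − Q = 0.6554, giving −½ ln(0.6554) = 0.211255.
1 − 2Q = 0.678, giving −¼ ln(0.678) = 0.097152.
d = 0.211255 + 0.097152 = 0.308407.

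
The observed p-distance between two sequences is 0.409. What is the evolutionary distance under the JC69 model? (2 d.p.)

0.59

d = −(3/4) ln(1 − 4p/3) = −0.75 ln(1 − 0.545333) = −0.75 ln(0.454667)
  = −0.75 × (-0.788190) = 0.591143 substitutions/site.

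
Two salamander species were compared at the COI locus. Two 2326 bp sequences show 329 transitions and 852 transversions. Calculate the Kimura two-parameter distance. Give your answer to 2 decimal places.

0.85

P = 329/2326 ≈ 0.141445 and Q = 852/2326 ≈ 0.366294.
Under the Kimura two-parameter model, d = −½ ln(1 − 2P − Q) − ¼ ln(1 − 2Q).
1 − 2P − Q = 0.350816, giving −½ ln(0.350816) = 0.523747.
1 − 2Q = 0.267412, giving −¼ ln(0.267412) = 0.329741.
d = 0.523747 + 0.329741 = 0.853488.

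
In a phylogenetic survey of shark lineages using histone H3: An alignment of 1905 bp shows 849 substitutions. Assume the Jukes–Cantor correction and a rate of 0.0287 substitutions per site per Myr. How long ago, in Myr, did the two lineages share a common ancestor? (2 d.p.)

11.79

p = 849/1905 ≈ 0.445669.
d = −(3/4) ln(1 − 4p/3) = −0.75 ln(1 − 0.594225) = −0.75 ln(0.405775)
  = −0.75 × (-0.901956) = 0.676467 substitutions/site.
Under a molecular clock d = 2μt, so t = d/(2μ) = 0.676467 / (2 × 0.0287) = 11.79 Myr.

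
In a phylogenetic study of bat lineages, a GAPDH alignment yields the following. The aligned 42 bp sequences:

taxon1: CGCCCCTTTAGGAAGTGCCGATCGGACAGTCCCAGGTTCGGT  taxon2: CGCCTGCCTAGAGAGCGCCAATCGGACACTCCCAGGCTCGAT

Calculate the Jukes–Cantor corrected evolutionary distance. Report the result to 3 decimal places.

The sequences differ at 11 of 42 sites, so p = 11/42 ≈ 0.261905.
d = −(3/4) ln(1 − 4p/3) = −0.75 ln(1 − 0.349207) = −0.75 ln(0.650793)
  = −0.75 × (-0.429564) = 0.322173 substitutions/site.

0.322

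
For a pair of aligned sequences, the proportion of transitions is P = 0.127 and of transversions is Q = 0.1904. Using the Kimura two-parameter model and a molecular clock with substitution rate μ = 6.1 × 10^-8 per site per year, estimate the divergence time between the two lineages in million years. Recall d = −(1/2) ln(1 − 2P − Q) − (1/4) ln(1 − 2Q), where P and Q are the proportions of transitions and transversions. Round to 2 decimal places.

3.39

Under the Kimura two-parameter model, d = −½ ln(1 − 2P − Q) − ¼ ln(1 − 2Q).
1 − 2P − Q = 0.5556, giving −½ ln(0.5556) = 0.293853.
1 − 2Q = 0.6192, giving −¼ ln(0.6192) = 0.119832.
d = 0.293853 + 0.119832 = 0.413685.
Under a molecular clock d = 2μt, so t = d/(2μ) = 0.413685 / (2 × 6.1 × 10^-8) = 3.39 million years.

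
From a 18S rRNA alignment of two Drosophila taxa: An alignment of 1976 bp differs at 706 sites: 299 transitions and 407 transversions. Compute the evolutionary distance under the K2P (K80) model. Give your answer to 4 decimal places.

P = 299/1976 ≈ 0.151316 and Q = 407/1976 ≈ 0.205972.
Under the Kimura two-parameter model, d = −½ ln(1 − 2P − Q) − ¼ ln(1 − 2Q).
1 − 2P − Q = 0.491396, giving −½ ln(0.491396) = 0.355252.
1 − 2Q = 0.588056, giving −¼ ln(0.588056) = 0.132733.
d = 0.355252 + 0.132733 = 0.487985.

0.4880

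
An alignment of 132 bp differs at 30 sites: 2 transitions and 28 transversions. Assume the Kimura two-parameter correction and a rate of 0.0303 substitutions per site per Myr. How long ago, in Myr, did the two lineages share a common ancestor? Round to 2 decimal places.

4.57

P = 2/132 ≈ 0.015152 and Q = 28/132 ≈ 0.212121.
Under the Kimura two-parameter model, d = −½ ln(1 − 2P − Q) − ¼ ln(1 − 2Q).
1 − 2P − Q = 0.757575, giving −½ ln(0.757575) = 0.138816.
1 − 2Q = 0.575758, giving −¼ ln(0.575758) = 0.138017.
d = 0.138816 + 0.138017 = 0.276833.
Under a molecular clock d = 2μt, so t = d/(2μ) = 0.276833 / (2 × 0.0303) = 4.57 Myr.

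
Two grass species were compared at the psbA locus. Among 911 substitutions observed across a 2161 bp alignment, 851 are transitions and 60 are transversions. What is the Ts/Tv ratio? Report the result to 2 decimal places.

R = 851/60 = 14.183333… ≈ 14.18 (to 2 d.p.).

14.18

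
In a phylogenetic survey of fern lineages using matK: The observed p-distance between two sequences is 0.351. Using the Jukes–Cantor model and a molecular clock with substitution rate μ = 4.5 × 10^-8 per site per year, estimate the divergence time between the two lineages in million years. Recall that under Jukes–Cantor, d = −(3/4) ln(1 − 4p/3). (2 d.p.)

5.26

d = −(3/4) ln(1 − 4p/3) = −0.75 ln(1 − 0.468) = −0.75 ln(0.532)
  = −0.75 × (-0.631112) = 0.473334 substitutions/site.
Under a molecular clock d = 2μt, so t = d/(2μ) = 0.473334 / (2 × 4.5 × 10^-8) = 5.26 million years.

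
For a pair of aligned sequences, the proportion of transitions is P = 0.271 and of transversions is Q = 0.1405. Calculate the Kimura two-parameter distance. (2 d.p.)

Under the Kimura two-parameter model, d = −½ ln(1 − 2P − Q) − ¼ ln(1 − 2Q).
1 − 2P − Q = 0.3175, giving −½ ln(0.3175) = 0.573639.
1 − 2Q = 0.719, giving −¼ ln(0.719) = 0.082473.
d = 0.573639 + 0.082473 = 0.656112.

0.66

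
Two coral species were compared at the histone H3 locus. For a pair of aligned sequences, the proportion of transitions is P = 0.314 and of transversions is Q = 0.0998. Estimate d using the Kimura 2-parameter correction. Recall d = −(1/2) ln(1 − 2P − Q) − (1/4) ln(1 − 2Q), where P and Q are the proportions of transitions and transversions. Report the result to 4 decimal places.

0.7063

Under the Kimura two-parameter model, d = −½ ln(1 − 2P − Q) − ¼ ln(1 − 2Q).
1 − 2P − Q = 0.2722, giving −½ ln(0.2722) = 0.650609.
1 − 2Q = 0.8004, giving −¼ ln(0.8004) = 0.055661.
d = 0.650609 + 0.055661 = 0.706270.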